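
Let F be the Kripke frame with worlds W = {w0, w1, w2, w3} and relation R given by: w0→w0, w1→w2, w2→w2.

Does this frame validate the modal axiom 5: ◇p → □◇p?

By correspondence theory, 5 is valid on a frame iff R is Euclidean.
Euclidean: yes — any two successors of a common world are R-related.

Yes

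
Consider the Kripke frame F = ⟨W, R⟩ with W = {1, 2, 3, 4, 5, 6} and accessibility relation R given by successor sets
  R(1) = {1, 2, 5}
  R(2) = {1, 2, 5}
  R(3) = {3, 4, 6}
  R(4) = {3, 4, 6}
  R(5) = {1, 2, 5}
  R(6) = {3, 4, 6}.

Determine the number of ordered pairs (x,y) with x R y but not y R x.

R is symmetric; there are no such tuples.

0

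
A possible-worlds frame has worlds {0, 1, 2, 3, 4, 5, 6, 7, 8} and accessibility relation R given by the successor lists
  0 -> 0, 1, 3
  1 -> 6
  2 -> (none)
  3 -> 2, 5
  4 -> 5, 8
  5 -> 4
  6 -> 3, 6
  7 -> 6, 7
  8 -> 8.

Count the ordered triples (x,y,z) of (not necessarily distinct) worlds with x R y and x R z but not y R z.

17

Enumerating: (0,1,0), (0,1,1), (0,1,3), (0,3,0), (0,3,1), (0,3,3), (3,2,2), (3,2,5), (3,5,2), (3,5,5), (4,5,5), (4,5,8), (4,8,5), (5,4,4), (6,3,3), (6,3,6), (7,6,7).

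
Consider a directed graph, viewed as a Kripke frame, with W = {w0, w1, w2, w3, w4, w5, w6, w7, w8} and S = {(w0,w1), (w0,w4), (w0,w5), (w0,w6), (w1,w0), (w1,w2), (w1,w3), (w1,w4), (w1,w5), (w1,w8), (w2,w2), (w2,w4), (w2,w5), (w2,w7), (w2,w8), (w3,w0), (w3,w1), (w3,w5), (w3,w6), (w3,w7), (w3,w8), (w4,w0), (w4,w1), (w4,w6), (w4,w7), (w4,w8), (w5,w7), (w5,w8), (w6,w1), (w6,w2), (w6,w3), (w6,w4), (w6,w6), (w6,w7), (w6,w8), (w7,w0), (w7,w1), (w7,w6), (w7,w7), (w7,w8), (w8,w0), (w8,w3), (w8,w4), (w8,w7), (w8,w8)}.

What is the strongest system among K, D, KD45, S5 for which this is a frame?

D

Serial (axiom D): yes — every world has a successor (e.g. w0 S w1).
Euclidean (axiom 5): no — w0 S w1 and w0 S w6, but not w1 S w6.
Transitive (axiom 4): no — w0 S w1 and w1 S w2, but not w0 S w2.
Reflexive (axiom T): no — w0 is not related to itself.
So F validates K, D; KD45 would additionally require S to be Euclidean and transitive. The strongest is D.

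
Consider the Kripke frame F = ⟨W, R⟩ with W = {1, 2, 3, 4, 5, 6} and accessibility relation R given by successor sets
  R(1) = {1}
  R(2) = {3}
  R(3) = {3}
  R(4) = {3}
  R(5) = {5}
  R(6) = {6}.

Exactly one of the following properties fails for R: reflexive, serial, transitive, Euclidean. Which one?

reflexive

Reflexive: no — 2 is not related to itself.
Serial: yes — every world has a successor (e.g. 1 R 1).
Transitive: yes — every two-step R-path is closed by a direct edge.
Euclidean: yes — any two successors of a common world are R-related.
Only reflexive fails.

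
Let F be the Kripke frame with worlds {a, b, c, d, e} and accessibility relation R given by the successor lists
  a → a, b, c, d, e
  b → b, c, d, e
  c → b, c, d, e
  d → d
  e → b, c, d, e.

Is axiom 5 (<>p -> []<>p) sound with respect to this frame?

No

The schema 5 characterises exactly the Euclidean frames.
Euclidean: no — a R d and a R b, but not d R b.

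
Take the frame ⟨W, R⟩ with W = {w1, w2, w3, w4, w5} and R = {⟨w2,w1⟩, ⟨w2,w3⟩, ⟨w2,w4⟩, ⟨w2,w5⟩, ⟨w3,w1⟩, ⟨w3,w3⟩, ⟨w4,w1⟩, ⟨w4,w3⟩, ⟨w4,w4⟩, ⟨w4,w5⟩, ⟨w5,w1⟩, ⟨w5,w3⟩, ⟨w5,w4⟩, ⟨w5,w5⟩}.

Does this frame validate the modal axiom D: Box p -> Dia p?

By correspondence theory, D is valid on a frame iff R is serial.
Serial: no — w1 has no R-successor.

No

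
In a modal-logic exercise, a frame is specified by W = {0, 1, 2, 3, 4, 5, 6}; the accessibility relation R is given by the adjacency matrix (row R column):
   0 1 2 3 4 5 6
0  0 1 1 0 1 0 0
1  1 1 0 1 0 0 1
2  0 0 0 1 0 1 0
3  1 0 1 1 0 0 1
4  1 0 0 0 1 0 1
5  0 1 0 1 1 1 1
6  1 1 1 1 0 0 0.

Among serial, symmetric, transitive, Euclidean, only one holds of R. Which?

serial

Serial: yes — every world has a successor (e.g. 0 R 1).
Symmetric: no — 0 R 2 but not 2 R 0.
Transitive: no — 0 R 1 and 1 R 3, but not 0 R 3.
Euclidean: no — 0 R 1 and 0 R 2, but not 1 R 2.
Only serial holds.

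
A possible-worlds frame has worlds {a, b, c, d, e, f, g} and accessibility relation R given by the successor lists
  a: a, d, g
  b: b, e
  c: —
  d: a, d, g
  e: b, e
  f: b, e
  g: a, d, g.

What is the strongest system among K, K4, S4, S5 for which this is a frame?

K4

Transitive (axiom 4): yes — every two-step R-path is closed by a direct edge.
Reflexive (axiom T): no — c is not related to itself.
Euclidean (axiom 5): yes — any two successors of a common world are R-related.
So F validates K, K4; S4 would additionally require R to be reflexive. The strongest is K4.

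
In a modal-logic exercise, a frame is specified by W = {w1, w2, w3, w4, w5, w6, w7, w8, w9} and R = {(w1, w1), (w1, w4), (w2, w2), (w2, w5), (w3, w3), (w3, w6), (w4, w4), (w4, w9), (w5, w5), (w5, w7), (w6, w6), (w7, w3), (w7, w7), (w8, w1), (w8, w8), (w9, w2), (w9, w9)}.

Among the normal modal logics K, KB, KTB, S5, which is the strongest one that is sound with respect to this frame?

K

Symmetric (axiom B): no — w1 R w4 but not w4 R w1.
Reflexive (axiom T): yes — every world is R-related to itself.
Euclidean (axiom 5): no — w1 R w4 and w1 R w1, but not w4 R w1.
So F validates K; KB would additionally require R to be symmetric. The strongest is K.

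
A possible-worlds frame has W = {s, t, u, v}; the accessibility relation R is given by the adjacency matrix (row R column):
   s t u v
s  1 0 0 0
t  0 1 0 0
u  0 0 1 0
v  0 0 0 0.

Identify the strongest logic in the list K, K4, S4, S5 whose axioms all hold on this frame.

K4

Transitive (axiom 4): yes — every two-step R-path is closed by a direct edge.
Reflexive (axiom T): no — v is not related to itself.
Euclidean (axiom 5): yes — any two successors of a common world are R-related.
So F validates K, K4; S4 would additionally require R to be reflexive. The strongest is K4.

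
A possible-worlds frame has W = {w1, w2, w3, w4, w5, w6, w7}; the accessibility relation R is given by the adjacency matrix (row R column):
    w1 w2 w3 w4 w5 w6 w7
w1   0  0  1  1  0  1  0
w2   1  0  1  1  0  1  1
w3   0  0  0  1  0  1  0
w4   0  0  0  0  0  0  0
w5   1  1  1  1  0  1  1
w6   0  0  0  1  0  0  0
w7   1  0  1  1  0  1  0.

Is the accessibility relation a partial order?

No

Reflexive: no — w1 is not related to itself.
Transitive: yes — every two-step R-path is closed by a direct edge.
Antisymmetric: yes — no distinct pair is related both ways.
So R is not a partial order.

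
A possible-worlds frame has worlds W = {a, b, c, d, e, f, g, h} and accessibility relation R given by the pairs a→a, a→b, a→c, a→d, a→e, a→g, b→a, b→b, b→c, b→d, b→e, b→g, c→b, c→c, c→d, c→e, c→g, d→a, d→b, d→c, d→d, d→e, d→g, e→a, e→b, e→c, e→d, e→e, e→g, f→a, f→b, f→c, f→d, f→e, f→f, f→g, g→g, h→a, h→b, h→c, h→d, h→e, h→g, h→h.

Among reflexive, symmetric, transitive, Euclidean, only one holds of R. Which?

reflexive

Reflexive: yes — every world is R-related to itself.
Symmetric: no — a R c but not c R a.
Transitive: no — c R b and b R a, but not c R a.
Euclidean: no — a R g and a R b, but not g R b.
Only reflexive holds.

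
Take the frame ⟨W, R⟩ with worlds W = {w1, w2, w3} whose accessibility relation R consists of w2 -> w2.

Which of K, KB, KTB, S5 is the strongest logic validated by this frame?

Symmetric (axiom B): yes — every pair in R has its reverse in R.
Reflexive (axiom T): no — w1 is not related to itself.
Euclidean (axiom 5): yes — any two successors of a common world are R-related.
So F validates K, KB; KTB would additionally require R to be reflexive. The strongest is KB.

KB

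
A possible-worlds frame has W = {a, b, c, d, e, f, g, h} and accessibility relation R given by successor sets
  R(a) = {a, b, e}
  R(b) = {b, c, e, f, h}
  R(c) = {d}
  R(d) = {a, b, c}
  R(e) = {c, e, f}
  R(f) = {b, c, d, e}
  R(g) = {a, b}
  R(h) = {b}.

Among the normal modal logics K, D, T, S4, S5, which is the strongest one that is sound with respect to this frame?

D

Serial (axiom D): yes — every world has a successor (e.g. a R a).
Reflexive (axiom T): no — c is not related to itself.
Transitive (axiom 4): no — a R b and b R c, but not a R c.
Euclidean (axiom 5): no — a R e and a R b, but not e R b.
So F validates K, D; T would additionally require R to be reflexive. The strongest is D.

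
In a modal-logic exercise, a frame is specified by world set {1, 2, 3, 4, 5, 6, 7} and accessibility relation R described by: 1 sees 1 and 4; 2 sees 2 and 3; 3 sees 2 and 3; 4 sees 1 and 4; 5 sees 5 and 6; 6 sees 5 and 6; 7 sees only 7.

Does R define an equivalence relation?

Yes

Reflexive: yes — every world is R-related to itself.
Symmetric: yes — every pair in R has its reverse in R.
Transitive: yes — every two-step R-path is closed by a direct edge.
So R is an equivalence relation.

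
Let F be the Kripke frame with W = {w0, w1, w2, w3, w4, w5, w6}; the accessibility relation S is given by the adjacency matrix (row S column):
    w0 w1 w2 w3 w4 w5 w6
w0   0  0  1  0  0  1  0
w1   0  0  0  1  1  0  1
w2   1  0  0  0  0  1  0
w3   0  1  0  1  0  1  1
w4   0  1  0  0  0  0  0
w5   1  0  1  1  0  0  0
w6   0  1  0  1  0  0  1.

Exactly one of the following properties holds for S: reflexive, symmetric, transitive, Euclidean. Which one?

Reflexive: no — w0 is not related to itself.
Symmetric: yes — every pair in S has its reverse in S.
Transitive: no — w0 S w5 and w5 S w3, but not w0 S w3.
Euclidean: no — w1 S w3 and w1 S w4, but not w3 S w4.
Only symmetric holds.

symmetric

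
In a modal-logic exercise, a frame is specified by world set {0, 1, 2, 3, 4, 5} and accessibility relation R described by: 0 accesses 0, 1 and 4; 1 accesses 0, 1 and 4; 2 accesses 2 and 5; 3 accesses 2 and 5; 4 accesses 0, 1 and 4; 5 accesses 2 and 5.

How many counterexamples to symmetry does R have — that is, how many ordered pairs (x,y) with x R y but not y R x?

2

Enumerating: (3,2), (3,5).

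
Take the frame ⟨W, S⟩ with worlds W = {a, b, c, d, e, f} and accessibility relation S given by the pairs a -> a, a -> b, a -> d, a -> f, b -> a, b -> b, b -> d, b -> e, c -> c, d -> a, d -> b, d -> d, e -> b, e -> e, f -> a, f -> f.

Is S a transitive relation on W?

No

Transitive: no — a S b and b S e, but not a S e.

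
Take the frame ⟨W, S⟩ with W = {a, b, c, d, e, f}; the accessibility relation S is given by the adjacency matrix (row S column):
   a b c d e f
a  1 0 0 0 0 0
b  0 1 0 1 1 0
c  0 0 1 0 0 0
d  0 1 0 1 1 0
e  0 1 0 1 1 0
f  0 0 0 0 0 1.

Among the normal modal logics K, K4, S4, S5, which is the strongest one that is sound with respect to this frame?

Transitive (axiom 4): yes — every two-step S-path is closed by a direct edge.
Reflexive (axiom T): yes — every world is S-related to itself.
Euclidean (axiom 5): yes — any two successors of a common world are S-related.
So F validates K, K4, S4, S5. The strongest is S5.

S5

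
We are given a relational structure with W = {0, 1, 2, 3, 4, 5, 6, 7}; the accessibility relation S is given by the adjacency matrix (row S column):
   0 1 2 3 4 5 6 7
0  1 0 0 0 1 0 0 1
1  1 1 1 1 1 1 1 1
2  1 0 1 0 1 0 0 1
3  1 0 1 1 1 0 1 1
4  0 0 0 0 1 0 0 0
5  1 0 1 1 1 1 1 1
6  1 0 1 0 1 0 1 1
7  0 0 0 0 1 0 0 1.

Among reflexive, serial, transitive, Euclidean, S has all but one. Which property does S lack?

Reflexive: yes — every world is S-related to itself.
Serial: yes — every world has a successor (e.g. 0 S 0).
Transitive: yes — every two-step S-path is closed by a direct edge.
Euclidean: no — 0 S 4 and 0 S 7, but not 4 S 7.
Only Euclidean fails.

Euclidean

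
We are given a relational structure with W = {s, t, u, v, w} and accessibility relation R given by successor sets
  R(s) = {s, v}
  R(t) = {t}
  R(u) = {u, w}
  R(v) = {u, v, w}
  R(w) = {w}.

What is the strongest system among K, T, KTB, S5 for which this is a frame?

Reflexive (axiom T): yes — every world is R-related to itself.
Symmetric (axiom B): no — s R v but not v R s.
Euclidean (axiom 5): no — v R w and v R u, but not w R u.
So F validates K, T; KTB would additionally require R to be symmetric. The strongest is T.

T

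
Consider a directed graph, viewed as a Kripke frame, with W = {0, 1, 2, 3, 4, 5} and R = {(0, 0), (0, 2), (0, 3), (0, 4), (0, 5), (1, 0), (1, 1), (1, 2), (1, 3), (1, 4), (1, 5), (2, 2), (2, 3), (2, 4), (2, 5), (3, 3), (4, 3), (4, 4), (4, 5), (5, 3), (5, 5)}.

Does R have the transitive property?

Transitive: yes — every two-step R-path is closed by a direct edge.

Yes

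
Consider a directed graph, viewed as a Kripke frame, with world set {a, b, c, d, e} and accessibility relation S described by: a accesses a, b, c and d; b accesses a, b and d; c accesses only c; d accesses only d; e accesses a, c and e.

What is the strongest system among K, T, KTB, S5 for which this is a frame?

T

Reflexive (axiom T): yes — every world is S-related to itself.
Symmetric (axiom B): no — a S c but not c S a.
Euclidean (axiom 5): no — a S b and a S c, but not b S c.
So F validates K, T; KTB would additionally require S to be symmetric. The strongest is T.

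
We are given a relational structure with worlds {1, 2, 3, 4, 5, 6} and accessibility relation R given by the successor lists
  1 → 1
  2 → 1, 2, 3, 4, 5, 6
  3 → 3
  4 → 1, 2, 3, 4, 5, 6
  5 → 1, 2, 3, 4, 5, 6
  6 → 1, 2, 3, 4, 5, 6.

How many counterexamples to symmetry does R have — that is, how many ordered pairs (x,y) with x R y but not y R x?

8

Enumerating: (2,1), (2,3), (4,1), (4,3), (5,1), (5,3), (6,1), (6,3).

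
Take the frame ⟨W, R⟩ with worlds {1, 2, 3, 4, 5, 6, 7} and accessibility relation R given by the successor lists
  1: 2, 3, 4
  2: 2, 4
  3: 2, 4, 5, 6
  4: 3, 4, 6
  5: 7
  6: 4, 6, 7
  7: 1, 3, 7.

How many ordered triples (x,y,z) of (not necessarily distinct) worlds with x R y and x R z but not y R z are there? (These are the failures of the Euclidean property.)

Enumerating: (1,2,3), (1,3,3), (1,4,2), (2,4,2), (3,2,5), (3,2,6), (3,4,2), (3,4,5), (3,5,2), (3,5,4), (3,5,5), (3,5,6), … and 12 more.
Total: 24.

24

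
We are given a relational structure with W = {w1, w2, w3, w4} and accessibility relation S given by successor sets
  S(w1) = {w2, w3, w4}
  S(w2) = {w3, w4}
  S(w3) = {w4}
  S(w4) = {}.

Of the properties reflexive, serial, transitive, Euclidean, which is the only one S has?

transitive

Reflexive: no — w1 is not related to itself.
Serial: no — w4 has no S-successor.
Transitive: yes — every two-step S-path is closed by a direct edge.
Euclidean: no — w1 S w3 and w1 S w2, but not w3 S w2.
Only transitive holds.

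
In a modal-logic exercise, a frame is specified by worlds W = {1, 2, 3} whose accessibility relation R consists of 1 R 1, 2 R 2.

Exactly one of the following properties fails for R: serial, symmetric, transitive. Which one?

Serial: no — 3 has no R-successor.
Symmetric: yes — every pair in R has its reverse in R.
Transitive: yes — every two-step R-path is closed by a direct edge.
Only serial fails.

serial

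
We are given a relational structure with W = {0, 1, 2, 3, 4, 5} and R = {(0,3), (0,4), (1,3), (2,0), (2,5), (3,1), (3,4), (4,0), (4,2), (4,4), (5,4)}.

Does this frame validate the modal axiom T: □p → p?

No

The schema T characterises exactly the reflexive frames.
Reflexive: no — 0 is not related to itself.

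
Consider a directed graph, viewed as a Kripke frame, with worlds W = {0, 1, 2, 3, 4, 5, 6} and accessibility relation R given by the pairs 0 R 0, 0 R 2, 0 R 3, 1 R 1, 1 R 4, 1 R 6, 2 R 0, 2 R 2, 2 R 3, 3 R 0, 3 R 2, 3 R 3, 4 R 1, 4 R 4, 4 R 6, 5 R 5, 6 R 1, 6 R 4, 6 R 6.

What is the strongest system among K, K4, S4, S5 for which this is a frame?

Transitive (axiom 4): yes — every two-step R-path is closed by a direct edge.
Reflexive (axiom T): yes — every world is R-related to itself.
Euclidean (axiom 5): yes — any two successors of a common world are R-related.
So F validates K, K4, S4, S5. The strongest is S5.

S5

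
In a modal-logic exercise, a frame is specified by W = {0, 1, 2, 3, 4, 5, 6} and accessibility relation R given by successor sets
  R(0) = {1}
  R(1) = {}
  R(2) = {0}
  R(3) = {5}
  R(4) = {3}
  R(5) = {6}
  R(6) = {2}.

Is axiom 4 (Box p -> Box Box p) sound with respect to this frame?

No

By correspondence theory, 4 is valid on a frame iff R is transitive.
Transitive: no — 2 R 0 and 0 R 1, but not 2 R 1.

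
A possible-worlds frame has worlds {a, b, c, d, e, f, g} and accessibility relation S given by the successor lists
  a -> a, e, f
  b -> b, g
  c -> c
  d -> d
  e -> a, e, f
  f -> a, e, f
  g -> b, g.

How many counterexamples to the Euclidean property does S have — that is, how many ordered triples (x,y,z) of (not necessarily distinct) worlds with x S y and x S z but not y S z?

S is Euclidean; there are no such tuples.

0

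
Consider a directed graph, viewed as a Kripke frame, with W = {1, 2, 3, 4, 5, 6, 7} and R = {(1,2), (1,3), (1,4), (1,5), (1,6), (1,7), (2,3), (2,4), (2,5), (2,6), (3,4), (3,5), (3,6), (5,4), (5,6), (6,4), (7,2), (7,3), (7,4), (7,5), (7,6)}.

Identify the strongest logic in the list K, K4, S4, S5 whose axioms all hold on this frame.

K4

Transitive (axiom 4): yes — every two-step R-path is closed by a direct edge.
Reflexive (axiom T): no — 1 is not related to itself.
Euclidean (axiom 5): no — 1 R 2 and 1 R 7, but not 2 R 7.
So F validates K, K4; S4 would additionally require R to be reflexive. The strongest is K4.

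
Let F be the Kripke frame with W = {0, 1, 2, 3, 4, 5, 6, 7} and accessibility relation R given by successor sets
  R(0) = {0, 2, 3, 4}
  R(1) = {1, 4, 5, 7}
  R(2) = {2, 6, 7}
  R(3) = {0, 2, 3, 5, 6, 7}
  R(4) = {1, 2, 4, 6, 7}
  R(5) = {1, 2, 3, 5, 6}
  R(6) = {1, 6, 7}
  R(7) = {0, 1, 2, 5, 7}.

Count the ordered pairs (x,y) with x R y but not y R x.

15

Enumerating: (0,2), (0,4), (2,6), (3,2), (3,6), (3,7), (4,2), (4,6), (4,7), (5,2), (5,6), (6,1), (6,7), (7,0), (7,5).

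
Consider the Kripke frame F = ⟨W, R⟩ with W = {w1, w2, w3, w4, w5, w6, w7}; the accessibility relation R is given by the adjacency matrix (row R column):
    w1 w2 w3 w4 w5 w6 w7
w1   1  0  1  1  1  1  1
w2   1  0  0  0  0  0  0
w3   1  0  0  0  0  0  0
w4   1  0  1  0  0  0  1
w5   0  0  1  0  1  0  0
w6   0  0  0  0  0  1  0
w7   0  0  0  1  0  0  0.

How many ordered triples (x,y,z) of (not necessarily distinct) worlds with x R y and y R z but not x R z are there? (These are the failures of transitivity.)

Enumerating: (w2,w1,w3), (w2,w1,w4), (w2,w1,w5), (w2,w1,w6), (w2,w1,w7), (w3,w1,w3), (w3,w1,w4), (w3,w1,w5), (w3,w1,w6), (w3,w1,w7), (w4,w1,w4), (w4,w1,w5), (w4,w1,w6), (w4,w7,w4), (w5,w3,w1), (w7,w4,w1), (w7,w4,w3), (w7,w4,w7).

18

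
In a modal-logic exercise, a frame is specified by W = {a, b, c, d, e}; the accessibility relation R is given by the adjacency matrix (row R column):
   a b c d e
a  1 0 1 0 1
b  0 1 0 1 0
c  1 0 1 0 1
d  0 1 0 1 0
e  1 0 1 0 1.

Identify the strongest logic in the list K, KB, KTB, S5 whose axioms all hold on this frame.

Symmetric (axiom B): yes — every pair in R has its reverse in R.
Reflexive (axiom T): yes — every world is R-related to itself.
Euclidean (axiom 5): yes — any two successors of a common world are R-related.
So F validates K, KB, KTB, S5. The strongest is S5.

S5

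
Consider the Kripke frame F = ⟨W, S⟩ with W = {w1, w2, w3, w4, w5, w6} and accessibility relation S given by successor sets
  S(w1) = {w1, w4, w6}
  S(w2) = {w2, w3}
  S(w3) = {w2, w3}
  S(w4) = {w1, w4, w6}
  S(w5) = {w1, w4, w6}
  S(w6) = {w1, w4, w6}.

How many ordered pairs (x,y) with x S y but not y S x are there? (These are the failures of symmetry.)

3

Enumerating: (w5,w1), (w5,w4), (w5,w6).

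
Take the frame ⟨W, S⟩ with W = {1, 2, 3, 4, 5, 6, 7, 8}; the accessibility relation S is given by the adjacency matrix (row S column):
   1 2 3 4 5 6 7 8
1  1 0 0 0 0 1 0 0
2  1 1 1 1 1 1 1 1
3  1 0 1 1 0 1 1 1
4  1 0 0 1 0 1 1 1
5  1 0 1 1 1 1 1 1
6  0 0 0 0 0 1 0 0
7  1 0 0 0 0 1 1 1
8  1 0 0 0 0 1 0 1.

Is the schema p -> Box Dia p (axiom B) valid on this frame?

Axiom B corresponds to the accessibility relation being symmetric.
Symmetric: no — 1 S 6 but not 6 S 1.

No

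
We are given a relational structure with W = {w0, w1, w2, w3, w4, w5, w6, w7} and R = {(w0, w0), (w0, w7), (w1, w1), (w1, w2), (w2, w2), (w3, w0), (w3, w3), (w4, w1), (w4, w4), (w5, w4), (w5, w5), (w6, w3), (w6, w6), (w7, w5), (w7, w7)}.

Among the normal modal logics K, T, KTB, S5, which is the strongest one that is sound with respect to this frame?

T

Reflexive (axiom T): yes — every world is R-related to itself.
Symmetric (axiom B): no — w0 R w7 but not w7 R w0.
Euclidean (axiom 5): no — w0 R w7 and w0 R w0, but not w7 R w0.
So F validates K, T; KTB would additionally require R to be symmetric. The strongest is T.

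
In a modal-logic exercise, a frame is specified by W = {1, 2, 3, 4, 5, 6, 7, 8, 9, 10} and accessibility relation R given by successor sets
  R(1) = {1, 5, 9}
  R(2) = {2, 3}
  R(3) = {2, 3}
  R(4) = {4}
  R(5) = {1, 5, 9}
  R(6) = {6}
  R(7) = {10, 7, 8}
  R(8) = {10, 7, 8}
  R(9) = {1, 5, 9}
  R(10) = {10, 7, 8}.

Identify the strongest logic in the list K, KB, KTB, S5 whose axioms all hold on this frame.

S5

Symmetric (axiom B): yes — every pair in R has its reverse in R.
Reflexive (axiom T): yes — every world is R-related to itself.
Euclidean (axiom 5): yes — any two successors of a common world are R-related.
So F validates K, KB, KTB, S5. The strongest is S5.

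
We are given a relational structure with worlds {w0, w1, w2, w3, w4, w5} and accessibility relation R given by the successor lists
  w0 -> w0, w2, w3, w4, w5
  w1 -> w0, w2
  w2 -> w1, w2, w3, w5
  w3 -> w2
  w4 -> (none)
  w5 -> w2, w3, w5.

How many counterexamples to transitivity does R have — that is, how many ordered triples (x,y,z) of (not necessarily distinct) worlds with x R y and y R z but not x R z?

12

Enumerating: (w0,w2,w1), (w1,w0,w3), (w1,w0,w4), (w1,w0,w5), (w1,w2,w1), (w1,w2,w3), (w1,w2,w5), (w2,w1,w0), (w3,w2,w1), (w3,w2,w3), (w3,w2,w5), (w5,w2,w1).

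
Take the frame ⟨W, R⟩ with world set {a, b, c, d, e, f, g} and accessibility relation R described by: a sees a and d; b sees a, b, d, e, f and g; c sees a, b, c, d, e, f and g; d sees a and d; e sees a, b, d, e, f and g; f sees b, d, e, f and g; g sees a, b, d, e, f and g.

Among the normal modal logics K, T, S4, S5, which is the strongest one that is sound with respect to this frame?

T

Reflexive (axiom T): yes — every world is R-related to itself.
Transitive (axiom 4): no — f R b and b R a, but not f R a.
Euclidean (axiom 5): no — b R a and b R e, but not a R e.
So F validates K, T; S4 would additionally require R to be transitive. The strongest is T.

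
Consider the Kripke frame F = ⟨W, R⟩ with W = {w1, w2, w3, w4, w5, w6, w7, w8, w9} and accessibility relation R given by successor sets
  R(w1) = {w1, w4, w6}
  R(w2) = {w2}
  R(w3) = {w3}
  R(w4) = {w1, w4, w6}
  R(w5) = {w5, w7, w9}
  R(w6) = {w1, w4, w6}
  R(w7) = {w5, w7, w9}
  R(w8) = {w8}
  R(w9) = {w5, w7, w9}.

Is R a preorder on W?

Yes

Reflexive: yes — every world is R-related to itself.
Transitive: yes — every two-step R-path is closed by a direct edge.
So R is a preorder.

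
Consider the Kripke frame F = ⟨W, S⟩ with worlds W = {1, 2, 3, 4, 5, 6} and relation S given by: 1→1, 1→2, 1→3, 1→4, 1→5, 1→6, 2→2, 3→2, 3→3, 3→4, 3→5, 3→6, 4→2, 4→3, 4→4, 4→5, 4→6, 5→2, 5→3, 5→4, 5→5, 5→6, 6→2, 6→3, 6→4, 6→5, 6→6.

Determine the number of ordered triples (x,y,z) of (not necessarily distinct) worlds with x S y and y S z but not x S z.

0

S is transitive; there are no such tuples.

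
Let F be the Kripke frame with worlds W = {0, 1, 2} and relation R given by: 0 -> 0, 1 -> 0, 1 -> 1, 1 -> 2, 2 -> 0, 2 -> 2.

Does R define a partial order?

Reflexive: yes — every world is R-related to itself.
Transitive: yes — every two-step R-path is closed by a direct edge.
Antisymmetric: yes — no distinct pair is related both ways.
So R is a partial order.

Yes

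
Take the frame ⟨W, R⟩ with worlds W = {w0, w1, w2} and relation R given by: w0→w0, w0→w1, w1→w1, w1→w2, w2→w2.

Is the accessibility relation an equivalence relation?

No

Reflexive: yes — every world is R-related to itself.
Symmetric: no — w0 R w1 but not w1 R w0.
Transitive: no — w0 R w1 and w1 R w2, but not w0 R w2.
So R is not an equivalence relation.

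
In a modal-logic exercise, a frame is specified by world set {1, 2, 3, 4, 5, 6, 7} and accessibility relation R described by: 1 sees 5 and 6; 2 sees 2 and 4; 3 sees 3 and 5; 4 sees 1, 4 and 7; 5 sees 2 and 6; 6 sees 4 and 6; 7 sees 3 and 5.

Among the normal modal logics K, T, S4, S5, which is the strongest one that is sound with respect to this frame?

Reflexive (axiom T): no — 1 is not related to itself.
Transitive (axiom 4): no — 1 R 5 and 5 R 2, but not 1 R 2.
Euclidean (axiom 5): no — 1 R 6 and 1 R 5, but not 6 R 5.
So F validates K; T would additionally require R to be reflexive. The strongest is K.

K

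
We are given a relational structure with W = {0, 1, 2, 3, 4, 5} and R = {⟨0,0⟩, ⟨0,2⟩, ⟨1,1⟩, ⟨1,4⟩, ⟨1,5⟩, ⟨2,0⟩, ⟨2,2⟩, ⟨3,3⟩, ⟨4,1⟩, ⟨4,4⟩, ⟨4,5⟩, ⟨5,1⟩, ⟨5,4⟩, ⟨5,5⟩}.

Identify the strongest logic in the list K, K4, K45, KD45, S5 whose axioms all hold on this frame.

Transitive (axiom 4): yes — every two-step R-path is closed by a direct edge.
Euclidean (axiom 5): yes — any two successors of a common world are R-related.
Serial (axiom D): yes — every world has a successor (e.g. 0 R 0).
Reflexive (axiom T): yes — every world is R-related to itself.
So F validates K, K4, K45, KD45, S5. The strongest is S5.

S5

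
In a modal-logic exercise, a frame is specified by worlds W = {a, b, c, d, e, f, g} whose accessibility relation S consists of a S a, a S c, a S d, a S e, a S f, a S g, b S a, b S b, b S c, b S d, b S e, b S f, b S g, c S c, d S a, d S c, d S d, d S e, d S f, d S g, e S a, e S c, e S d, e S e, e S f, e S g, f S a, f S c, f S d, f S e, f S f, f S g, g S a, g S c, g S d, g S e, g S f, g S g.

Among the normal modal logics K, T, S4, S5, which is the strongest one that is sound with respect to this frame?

S4

Reflexive (axiom T): yes — every world is S-related to itself.
Transitive (axiom 4): yes — every two-step S-path is closed by a direct edge.
Euclidean (axiom 5): no — a S c and a S d, but not c S d.
So F validates K, T, S4; S5 would additionally require S to be Euclidean. The strongest is S4.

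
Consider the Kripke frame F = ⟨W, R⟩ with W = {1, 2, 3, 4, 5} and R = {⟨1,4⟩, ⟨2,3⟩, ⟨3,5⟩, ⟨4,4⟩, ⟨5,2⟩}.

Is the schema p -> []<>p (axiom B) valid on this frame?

No

Axiom B corresponds to the accessibility relation being symmetric.
Symmetric: no — 1 R 4 but not 4 R 1.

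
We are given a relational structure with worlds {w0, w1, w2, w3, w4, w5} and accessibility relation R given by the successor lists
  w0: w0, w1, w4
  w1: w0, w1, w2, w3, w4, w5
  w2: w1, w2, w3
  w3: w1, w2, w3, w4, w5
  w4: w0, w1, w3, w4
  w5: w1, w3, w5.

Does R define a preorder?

Reflexive: yes — every world is R-related to itself.
Transitive: no — w0 R w1 and w1 R w2, but not w0 R w2.
So R is not a preorder.

No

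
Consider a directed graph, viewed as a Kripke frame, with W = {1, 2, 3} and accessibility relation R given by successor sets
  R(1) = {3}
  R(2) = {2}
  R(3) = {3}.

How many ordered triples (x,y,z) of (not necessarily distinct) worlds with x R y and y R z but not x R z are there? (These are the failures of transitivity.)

0

R is transitive; there are no such tuples.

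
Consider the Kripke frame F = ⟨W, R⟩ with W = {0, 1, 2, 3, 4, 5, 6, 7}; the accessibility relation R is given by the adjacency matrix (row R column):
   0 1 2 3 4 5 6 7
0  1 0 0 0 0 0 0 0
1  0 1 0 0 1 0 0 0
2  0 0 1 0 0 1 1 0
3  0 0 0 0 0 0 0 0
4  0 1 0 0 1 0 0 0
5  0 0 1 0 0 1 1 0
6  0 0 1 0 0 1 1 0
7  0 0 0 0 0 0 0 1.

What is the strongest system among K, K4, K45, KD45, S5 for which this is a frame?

K45

Transitive (axiom 4): yes — every two-step R-path is closed by a direct edge.
Euclidean (axiom 5): yes — any two successors of a common world are R-related.
Serial (axiom D): no — 3 has no R-successor.
Reflexive (axiom T): no — 3 is not related to itself.
So F validates K, K4, K45; KD45 would additionally require R to be serial. The strongest is K45.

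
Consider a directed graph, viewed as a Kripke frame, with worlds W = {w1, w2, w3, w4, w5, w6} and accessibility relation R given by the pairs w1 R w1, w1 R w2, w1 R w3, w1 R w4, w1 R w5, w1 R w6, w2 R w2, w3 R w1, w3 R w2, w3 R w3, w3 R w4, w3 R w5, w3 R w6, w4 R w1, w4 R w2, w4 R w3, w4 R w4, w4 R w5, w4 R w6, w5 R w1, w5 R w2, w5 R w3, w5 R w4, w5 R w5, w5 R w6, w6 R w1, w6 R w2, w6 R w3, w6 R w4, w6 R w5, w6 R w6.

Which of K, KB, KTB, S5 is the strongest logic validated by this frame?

K

Symmetric (axiom B): no — w1 R w2 but not w2 R w1.
Reflexive (axiom T): yes — every world is R-related to itself.
Euclidean (axiom 5): no — w1 R w2 and w1 R w3, but not w2 R w3.
So F validates K; KB would additionally require R to be symmetric. The strongest is K.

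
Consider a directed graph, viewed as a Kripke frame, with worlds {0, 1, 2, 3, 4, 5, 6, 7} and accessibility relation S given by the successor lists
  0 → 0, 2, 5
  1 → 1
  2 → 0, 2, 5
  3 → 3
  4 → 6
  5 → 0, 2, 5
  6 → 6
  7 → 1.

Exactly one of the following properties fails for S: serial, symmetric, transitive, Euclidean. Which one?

symmetric

Serial: yes — every world has a successor (e.g. 0 S 0).
Symmetric: no — 4 S 6 but not 6 S 4.
Transitive: yes — every two-step S-path is closed by a direct edge.
Euclidean: yes — any two successors of a common world are S-related.
Only symmetric fails.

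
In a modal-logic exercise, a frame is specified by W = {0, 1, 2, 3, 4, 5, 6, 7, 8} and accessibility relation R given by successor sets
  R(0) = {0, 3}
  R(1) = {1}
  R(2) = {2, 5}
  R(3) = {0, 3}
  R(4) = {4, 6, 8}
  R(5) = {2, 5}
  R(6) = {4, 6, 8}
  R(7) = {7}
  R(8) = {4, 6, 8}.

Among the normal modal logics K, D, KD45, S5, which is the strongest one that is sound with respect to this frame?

S5

Serial (axiom D): yes — every world has a successor (e.g. 0 R 0).
Euclidean (axiom 5): yes — any two successors of a common world are R-related.
Transitive (axiom 4): yes — every two-step R-path is closed by a direct edge.
Reflexive (axiom T): yes — every world is R-related to itself.
So F validates K, D, KD45, S5. The strongest is S5.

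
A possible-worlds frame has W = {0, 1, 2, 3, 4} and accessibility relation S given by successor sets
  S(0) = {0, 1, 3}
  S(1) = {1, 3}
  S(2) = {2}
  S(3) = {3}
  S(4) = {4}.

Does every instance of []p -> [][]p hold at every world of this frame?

Yes

By correspondence theory, 4 is valid on a frame iff S is transitive.
Transitive: yes — every two-step S-path is closed by a direct edge.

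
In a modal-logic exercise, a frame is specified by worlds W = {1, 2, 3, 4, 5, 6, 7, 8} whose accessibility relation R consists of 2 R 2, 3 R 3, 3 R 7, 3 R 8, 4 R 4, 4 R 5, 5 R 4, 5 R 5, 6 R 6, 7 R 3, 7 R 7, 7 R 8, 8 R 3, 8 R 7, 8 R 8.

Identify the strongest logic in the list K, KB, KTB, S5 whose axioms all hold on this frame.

Symmetric (axiom B): yes — every pair in R has its reverse in R.
Reflexive (axiom T): no — 1 is not related to itself.
Euclidean (axiom 5): yes — any two successors of a common world are R-related.
So F validates K, KB; KTB would additionally require R to be reflexive. The strongest is KB.

KB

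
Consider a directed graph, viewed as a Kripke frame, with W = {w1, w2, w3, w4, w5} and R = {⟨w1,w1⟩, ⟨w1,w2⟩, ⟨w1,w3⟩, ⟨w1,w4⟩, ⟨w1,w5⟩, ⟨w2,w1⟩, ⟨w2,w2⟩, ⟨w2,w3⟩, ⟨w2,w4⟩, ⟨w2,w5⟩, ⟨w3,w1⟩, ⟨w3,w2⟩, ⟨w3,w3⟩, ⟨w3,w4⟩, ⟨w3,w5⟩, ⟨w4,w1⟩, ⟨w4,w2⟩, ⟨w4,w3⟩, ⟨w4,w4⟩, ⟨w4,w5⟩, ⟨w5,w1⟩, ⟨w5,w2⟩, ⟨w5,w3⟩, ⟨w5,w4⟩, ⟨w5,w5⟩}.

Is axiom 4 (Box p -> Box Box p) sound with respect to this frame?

Yes

By correspondence theory, 4 is valid on a frame iff R is transitive.
Transitive: yes — every two-step R-path is closed by a direct edge.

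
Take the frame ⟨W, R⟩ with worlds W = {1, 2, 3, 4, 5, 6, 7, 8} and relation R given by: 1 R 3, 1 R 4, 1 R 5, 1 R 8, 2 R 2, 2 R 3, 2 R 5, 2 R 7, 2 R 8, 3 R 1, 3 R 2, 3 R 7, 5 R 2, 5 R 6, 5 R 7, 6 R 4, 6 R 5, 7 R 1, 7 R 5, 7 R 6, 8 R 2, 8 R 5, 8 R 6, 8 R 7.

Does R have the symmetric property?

No

Symmetric: no — 1 R 4 but not 4 R 1.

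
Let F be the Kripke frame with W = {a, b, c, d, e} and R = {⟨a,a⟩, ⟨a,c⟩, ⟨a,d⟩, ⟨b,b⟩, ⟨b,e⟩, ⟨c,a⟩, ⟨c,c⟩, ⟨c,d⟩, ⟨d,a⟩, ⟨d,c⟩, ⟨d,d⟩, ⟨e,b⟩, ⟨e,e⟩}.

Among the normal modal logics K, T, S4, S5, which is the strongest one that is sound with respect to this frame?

Reflexive (axiom T): yes — every world is R-related to itself.
Transitive (axiom 4): yes — every two-step R-path is closed by a direct edge.
Euclidean (axiom 5): yes — any two successors of a common world are R-related.
So F validates K, T, S4, S5. The strongest is S5.

S5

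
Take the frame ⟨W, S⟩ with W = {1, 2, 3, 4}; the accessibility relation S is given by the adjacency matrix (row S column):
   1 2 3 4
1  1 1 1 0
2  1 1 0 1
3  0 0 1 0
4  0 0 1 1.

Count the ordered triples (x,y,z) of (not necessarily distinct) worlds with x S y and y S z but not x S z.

Enumerating: (1,2,4), (2,1,3), (2,4,3).

3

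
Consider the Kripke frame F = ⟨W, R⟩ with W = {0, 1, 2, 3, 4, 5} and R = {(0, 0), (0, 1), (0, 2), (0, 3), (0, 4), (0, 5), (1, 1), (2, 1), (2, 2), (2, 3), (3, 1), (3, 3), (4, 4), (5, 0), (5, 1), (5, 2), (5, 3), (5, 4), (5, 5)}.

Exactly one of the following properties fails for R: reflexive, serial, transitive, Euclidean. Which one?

Reflexive: yes — every world is R-related to itself.
Serial: yes — every world has a successor (e.g. 0 R 0).
Transitive: yes — every two-step R-path is closed by a direct edge.
Euclidean: no — 0 R 1 and 0 R 2, but not 1 R 2.
Only Euclidean fails.

Euclidean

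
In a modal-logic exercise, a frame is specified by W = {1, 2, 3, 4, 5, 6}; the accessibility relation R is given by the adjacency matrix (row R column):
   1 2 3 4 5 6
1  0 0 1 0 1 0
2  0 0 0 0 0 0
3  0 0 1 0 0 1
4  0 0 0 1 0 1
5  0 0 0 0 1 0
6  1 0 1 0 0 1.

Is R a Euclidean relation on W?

No

Euclidean: no — 1 R 3 and 1 R 5, but not 3 R 5.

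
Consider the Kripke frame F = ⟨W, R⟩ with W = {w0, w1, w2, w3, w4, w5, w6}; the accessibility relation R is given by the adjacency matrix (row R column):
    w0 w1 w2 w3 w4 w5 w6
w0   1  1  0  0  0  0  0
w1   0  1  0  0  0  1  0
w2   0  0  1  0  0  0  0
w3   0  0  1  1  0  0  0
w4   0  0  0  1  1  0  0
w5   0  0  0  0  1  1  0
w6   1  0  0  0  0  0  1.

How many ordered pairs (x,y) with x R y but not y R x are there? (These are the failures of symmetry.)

6

Enumerating: (w0,w1), (w1,w5), (w3,w2), (w4,w3), (w5,w4), (w6,w0).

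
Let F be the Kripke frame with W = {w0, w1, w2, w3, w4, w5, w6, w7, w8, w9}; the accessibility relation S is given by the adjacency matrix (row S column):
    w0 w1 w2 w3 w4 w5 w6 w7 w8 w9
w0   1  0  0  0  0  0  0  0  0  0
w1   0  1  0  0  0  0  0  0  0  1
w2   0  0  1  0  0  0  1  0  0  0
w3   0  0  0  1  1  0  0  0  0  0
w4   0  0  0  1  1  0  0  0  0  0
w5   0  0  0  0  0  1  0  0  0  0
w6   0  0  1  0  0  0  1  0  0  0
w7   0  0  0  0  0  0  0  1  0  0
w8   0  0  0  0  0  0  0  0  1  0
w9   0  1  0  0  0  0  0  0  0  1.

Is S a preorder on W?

Yes

Reflexive: yes — every world is S-related to itself.
Transitive: yes — every two-step S-path is closed by a direct edge.
So S is a preorder.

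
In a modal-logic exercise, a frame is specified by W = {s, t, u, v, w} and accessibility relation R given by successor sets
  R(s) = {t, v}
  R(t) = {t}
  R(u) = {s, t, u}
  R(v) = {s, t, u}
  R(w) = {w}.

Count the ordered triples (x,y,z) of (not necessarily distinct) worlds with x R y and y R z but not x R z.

Enumerating: (s,v,s), (s,v,u), (u,s,v), (v,s,v).

4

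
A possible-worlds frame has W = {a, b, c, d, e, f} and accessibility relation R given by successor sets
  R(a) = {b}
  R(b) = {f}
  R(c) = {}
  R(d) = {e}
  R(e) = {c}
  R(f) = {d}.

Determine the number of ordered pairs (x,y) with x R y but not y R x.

Enumerating: (a,b), (b,f), (d,e), (e,c), (f,d).

5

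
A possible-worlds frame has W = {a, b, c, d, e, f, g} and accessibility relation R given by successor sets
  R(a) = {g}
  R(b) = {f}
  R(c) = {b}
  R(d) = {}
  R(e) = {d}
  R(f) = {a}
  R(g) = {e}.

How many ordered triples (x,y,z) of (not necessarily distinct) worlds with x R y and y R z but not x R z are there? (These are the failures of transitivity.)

Enumerating: (a,g,e), (b,f,a), (c,b,f), (f,a,g), (g,e,d).

5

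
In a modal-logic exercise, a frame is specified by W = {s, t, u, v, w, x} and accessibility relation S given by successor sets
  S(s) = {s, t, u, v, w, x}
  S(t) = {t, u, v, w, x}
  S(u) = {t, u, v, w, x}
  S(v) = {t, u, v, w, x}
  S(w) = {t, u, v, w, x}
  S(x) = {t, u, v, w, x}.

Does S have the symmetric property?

Symmetric: no — s S t but not t S s.

No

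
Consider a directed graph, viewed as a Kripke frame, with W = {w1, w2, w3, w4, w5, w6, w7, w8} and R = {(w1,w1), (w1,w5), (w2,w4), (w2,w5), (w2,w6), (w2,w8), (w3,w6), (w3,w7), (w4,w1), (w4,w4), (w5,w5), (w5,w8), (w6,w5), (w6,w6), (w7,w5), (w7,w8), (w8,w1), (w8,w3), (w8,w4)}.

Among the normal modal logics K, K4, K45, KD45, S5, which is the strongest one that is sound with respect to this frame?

K

Transitive (axiom 4): no — w1 R w5 and w5 R w8, but not w1 R w8.
Euclidean (axiom 5): no — w2 R w4 and w2 R w5, but not w4 R w5.
Serial (axiom D): yes — every world has a successor (e.g. w1 R w1).
Reflexive (axiom T): no — w2 is not related to itself.
So F validates K; K4 would additionally require R to be transitive. The strongest is K.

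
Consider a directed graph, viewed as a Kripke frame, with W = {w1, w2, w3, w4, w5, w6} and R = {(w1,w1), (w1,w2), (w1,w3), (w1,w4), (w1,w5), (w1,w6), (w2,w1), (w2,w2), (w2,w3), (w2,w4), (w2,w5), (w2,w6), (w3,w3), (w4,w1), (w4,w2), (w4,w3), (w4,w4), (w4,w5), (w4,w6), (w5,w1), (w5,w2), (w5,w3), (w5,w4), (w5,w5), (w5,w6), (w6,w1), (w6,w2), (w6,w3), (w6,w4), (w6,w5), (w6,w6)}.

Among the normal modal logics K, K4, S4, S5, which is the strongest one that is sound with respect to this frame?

Transitive (axiom 4): yes — every two-step R-path is closed by a direct edge.
Reflexive (axiom T): yes — every world is R-related to itself.
Euclidean (axiom 5): no — w1 R w3 and w1 R w2, but not w3 R w2.
So F validates K, K4, S4; S5 would additionally require R to be Euclidean. The strongest is S4.

S4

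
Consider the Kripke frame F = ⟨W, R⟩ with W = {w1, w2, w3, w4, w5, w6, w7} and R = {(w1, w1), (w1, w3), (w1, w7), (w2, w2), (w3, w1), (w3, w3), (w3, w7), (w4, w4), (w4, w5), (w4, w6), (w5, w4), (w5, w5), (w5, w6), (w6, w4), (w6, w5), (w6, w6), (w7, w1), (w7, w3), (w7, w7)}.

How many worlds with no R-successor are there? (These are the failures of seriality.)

0

R is serial; there are no such worlds.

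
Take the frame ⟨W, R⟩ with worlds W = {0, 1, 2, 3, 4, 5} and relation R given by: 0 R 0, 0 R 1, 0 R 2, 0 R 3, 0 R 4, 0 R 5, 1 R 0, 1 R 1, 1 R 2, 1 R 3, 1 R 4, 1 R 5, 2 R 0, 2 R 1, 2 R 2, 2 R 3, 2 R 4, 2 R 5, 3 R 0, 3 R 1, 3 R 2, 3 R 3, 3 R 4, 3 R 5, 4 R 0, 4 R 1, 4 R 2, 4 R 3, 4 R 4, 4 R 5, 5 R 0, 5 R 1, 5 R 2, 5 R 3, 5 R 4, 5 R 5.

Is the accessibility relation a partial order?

Reflexive: yes — every world is R-related to itself.
Transitive: yes — every two-step R-path is closed by a direct edge.
Antisymmetric: no — 0 R 1 and 1 R 0 with 0 ≠ 1.
So R is not a partial order.

No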